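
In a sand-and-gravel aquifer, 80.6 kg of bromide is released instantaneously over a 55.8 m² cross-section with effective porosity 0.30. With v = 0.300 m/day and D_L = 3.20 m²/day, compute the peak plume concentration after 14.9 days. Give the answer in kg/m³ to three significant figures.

The peak of an instantaneous 1D plume sits at x = vt; there the Gaussian factor is 1 and C_max = M/(n_e·A·√(4πDt)), where n_e·A is the pore area the mass is dissolved in.
√(4πDt) = √(4π × 3.20 × 14.9) = 24.48 m, so C_max = 80.6/(0.30 × 55.8 × 24.48) = 0.197 kg/m³.

0.197 kg/m³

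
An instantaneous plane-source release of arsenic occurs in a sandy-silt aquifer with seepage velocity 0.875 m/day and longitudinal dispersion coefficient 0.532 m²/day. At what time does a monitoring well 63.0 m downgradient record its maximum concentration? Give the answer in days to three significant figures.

For the 1D instantaneous-source solution, setting ∂C/∂t = 0 at fixed x gives v²t² + 2Dt − x² = 0, so t = (√(D² + v²x²) − D)/v².
√(D² + v²x²) = √(0.532² + 0.875² × 63.0²) = 55.13; v² = 0.765625.
t = (55.13 − 0.532)/0.765625 = 71.3 days (vs. the pure-advection estimate x/v = 72.0 d).

71.3 days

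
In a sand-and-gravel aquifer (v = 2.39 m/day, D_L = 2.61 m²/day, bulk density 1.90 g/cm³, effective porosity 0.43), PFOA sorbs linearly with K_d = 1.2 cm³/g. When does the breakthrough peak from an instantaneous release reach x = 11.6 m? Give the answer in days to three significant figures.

Retardation factor R = 1 + ρ_b·K_d/n = 1 + 1.90 × 1.2/0.43 = 6.302.
Sorption retards both mechanisms: v_R = v/R = 0.3792 m/day, D_R = D/R = 0.4142 m²/day.
Peak time from v_R²t² + 2D_R t − x² = 0: t = (√(D_R² + v_R²x²) − D_R)/v_R².
√(D_R² + v_R²x²) = √(0.4142² + 0.3792² × 11.6²) = 4.418; v_R² = 0.1438.
t = (4.418 − 0.4142)/0.1438 = 27.8 days.

27.8 days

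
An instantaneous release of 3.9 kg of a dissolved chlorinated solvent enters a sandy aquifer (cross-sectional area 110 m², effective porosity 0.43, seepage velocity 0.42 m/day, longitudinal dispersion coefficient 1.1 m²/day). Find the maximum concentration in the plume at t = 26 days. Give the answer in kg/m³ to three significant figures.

0.00435 kg/m³

The peak of an instantaneous 1D plume sits at x = vt; there the Gaussian factor is 1 and C_max = M/(n_e·A·√(4πDt)), where n_e·A is the pore area the mass is dissolved in.
√(4πDt) = √(4π × 1.1 × 26) = 18.96 m, so C_max = 3.9/(0.43 × 110 × 18.96) = 0.00435 kg/m³.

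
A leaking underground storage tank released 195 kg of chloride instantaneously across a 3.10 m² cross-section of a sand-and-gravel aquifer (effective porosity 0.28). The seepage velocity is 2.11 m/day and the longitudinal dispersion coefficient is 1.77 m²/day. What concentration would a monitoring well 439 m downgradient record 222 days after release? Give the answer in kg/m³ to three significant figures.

1.84 kg/m³

For an instantaneous plane source, C(x,t) = M/(n_e·A·√(4πDt)) · exp(−(x−vt)²/(4Dt)), with n_e·A the pore (flow) area.
Plume center vt = 2.11 × 222 = 468.42 m, so the well at 439 m is 29.42 m upgradient of the peak.
√(4πDt) = 70.27 m, giving peak height M/(n_e·A·√(4πDt)) = 195/(0.28 × 3.10 × 70.27) = 3.197 kg/m³.
(x−vt)²/(4Dt) = (-29.42)²/(4 × 1.77 × 222) = 0.5507; exp(−0.5507) = 0.5765.
C = 3.197 × 0.5765 = 1.84 kg/m³.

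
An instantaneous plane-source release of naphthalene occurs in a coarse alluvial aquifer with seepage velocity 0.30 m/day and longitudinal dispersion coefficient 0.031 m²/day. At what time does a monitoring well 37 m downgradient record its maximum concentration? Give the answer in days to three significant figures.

For the 1D instantaneous-source solution, setting ∂C/∂t = 0 at fixed x gives v²t² + 2Dt − x² = 0, so t = (√(D² + v²x²) − D)/v².
√(D² + v²x²) = √(0.031² + 0.30² × 37²) = 11.10; v² = 0.09.
t = (11.10 − 0.031)/0.09 = 123 days (vs. the pure-advection estimate x/v = 123 d).

123 days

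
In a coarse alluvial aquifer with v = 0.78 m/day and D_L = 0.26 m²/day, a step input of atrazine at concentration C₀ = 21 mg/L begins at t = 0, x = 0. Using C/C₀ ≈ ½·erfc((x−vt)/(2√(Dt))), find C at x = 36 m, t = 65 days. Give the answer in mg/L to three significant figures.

For a continuous step input, C/C₀ ≈ ½·erfc((x−vt)/(2√(Dt))).
vt = 0.78 × 65 = 50.7 m and 2√(Dt) = 2√(0.26 × 65) = 8.222 m.
Argument (x−vt)/(2√(Dt)) = (36 − 50.7)/8.222 = -1.788; ½·erfc(-1.788) = 0.9943.
C = 21 × 0.9943 = 20.9 mg/L.

20.9 mg/L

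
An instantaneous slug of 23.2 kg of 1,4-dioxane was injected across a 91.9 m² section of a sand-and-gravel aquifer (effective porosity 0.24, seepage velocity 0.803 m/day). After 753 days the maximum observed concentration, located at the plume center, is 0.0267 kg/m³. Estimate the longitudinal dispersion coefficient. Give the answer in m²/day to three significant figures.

At the plume center C_max = M/(n_e·A·√(4πDt)), so D = M²/(4πt·(n_e·A·C_max)²).
n_e·A·C_max = 0.24 × 91.9 × 0.0267 = 0.5889 kg/m.
D = 23.2²/(4π × 753 × 0.5889²) = 0.164 m²/day.

0.164 m²/day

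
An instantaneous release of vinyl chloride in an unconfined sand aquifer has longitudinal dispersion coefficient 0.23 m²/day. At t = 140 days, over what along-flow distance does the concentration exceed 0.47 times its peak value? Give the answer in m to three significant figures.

19.7 m

The plume is Gaussian with σ = √(2Dt) = √(2 × 0.23 × 140) = 8.025 m.
C/C_peak = exp(−Δx²/(2σ²)) = 0.47 ⇒ Δx = σ·√(−2 ln 0.47) = 8.025 × 1.229 = 9.863 m.
Width = 2Δx = 19.7 m.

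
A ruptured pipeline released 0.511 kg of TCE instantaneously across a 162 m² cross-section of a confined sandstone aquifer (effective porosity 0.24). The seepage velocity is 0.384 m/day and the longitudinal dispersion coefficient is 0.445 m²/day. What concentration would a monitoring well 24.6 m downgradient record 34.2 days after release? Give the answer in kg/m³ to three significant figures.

For an instantaneous plane source, C(x,t) = M/(n_e·A·√(4πDt)) · exp(−(x−vt)²/(4Dt)), with n_e·A the pore (flow) area.
Plume center vt = 0.384 × 34.2 = 13.1328 m, so the well at 24.6 m is 11.4672 m downgradient of the peak.
√(4πDt) = 13.83 m, giving peak height M/(n_e·A·√(4πDt)) = 0.511/(0.24 × 162 × 13.83) = 0.0009503 kg/m³.
(x−vt)²/(4Dt) = (11.4672)²/(4 × 0.445 × 34.2) = 2.160; exp(−2.160) = 0.1153.
C = 0.0009503 × 0.1153 = 0.000110 kg/m³.

0.000110 kg/m³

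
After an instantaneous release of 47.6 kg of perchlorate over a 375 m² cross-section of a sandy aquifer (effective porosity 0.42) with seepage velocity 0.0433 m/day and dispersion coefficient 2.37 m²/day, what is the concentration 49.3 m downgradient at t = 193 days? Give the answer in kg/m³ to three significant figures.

0.00159 kg/m³

For an instantaneous plane source, C(x,t) = M/(n_e·A·√(4πDt)) · exp(−(x−vt)²/(4Dt)), with n_e·A the pore (flow) area.
Plume center vt = 0.0433 × 193 = 8.3569 m, so the well at 49.3 m is 40.9431 m downgradient of the peak.
√(4πDt) = 75.82 m, giving peak height M/(n_e·A·√(4πDt)) = 47.6/(0.42 × 375 × 75.82) = 0.003986 kg/m³.
(x−vt)²/(4Dt) = (40.9431)²/(4 × 2.37 × 193) = 0.9162; exp(−0.9162) = 0.4000.
C = 0.003986 × 0.4000 = 0.00159 kg/m³.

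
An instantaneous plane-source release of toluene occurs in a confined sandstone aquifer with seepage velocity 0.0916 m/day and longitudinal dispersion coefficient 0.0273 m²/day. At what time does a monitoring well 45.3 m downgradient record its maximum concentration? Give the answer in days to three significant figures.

For the 1D instantaneous-source solution, setting ∂C/∂t = 0 at fixed x gives v²t² + 2Dt − x² = 0, so t = (√(D² + v²x²) − D)/v².
√(D² + v²x²) = √(0.0273² + 0.0916² × 45.3²) = 4.150; v² = 0.00839056.
t = (4.150 − 0.0273)/0.00839056 = 491 days (vs. the pure-advection estimate x/v = 495 d).

491 days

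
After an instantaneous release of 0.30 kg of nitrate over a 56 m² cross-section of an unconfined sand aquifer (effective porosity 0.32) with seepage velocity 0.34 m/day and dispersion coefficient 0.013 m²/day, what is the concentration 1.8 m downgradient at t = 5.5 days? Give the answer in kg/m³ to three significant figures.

0.0174 kg/m³

For an instantaneous plane source, C(x,t) = M/(n_e·A·√(4πDt)) · exp(−(x−vt)²/(4Dt)), with n_e·A the pore (flow) area.
Plume center vt = 0.34 × 5.5 = 1.87 m, so the well at 1.8 m is 0.07 m upgradient of the peak.
√(4πDt) = 0.9479 m, giving peak height M/(n_e·A·√(4πDt)) = 0.30/(0.32 × 56 × 0.9479) = 0.01766 kg/m³.
(x−vt)²/(4Dt) = (-0.07)²/(4 × 0.013 × 5.5) = 0.01713; exp(−0.01713) = 0.9830.
C = 0.01766 × 0.9830 = 0.0174 kg/m³.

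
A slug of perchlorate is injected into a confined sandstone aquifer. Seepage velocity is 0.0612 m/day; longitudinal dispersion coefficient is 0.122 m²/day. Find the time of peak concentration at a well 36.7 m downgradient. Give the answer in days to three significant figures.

For the 1D instantaneous-source solution, setting ∂C/∂t = 0 at fixed x gives v²t² + 2Dt − x² = 0, so t = (√(D² + v²x²) − D)/v².
√(D² + v²x²) = √(0.122² + 0.0612² × 36.7²) = 2.249; v² = 0.00374544.
t = (2.249 − 0.122)/0.00374544 = 568 days (vs. the pure-advection estimate x/v = 600 d).

568 days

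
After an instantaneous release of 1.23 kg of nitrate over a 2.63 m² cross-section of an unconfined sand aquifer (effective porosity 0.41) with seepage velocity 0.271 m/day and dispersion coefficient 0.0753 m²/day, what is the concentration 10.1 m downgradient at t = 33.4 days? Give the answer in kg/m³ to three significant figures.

For an instantaneous plane source, C(x,t) = M/(n_e·A·√(4πDt)) · exp(−(x−vt)²/(4Dt)), with n_e·A the pore (flow) area.
Plume center vt = 0.271 × 33.4 = 9.0514 m, so the well at 10.1 m is 1.0486 m downgradient of the peak.
√(4πDt) = 5.622 m, giving peak height M/(n_e·A·√(4πDt)) = 1.23/(0.41 × 2.63 × 5.622) = 0.2029 kg/m³.
(x−vt)²/(4Dt) = (1.0486)²/(4 × 0.0753 × 33.4) = 0.1093; exp(−0.1093) = 0.8965.
C = 0.2029 × 0.8965 = 0.182 kg/m³.

0.182 kg/m³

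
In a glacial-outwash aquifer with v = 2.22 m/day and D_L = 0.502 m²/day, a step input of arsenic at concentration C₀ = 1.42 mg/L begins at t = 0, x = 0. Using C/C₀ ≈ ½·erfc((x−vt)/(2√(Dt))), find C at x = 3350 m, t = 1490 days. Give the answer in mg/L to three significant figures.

0.195 mg/L

For a continuous step input, C/C₀ ≈ ½·erfc((x−vt)/(2√(Dt))).
vt = 2.22 × 1490 = 3307.8 m and 2√(Dt) = 2√(0.502 × 1490) = 54.70 m.
Argument (x−vt)/(2√(Dt)) = (3350 − 3307.8)/54.70 = 0.7715; ½·erfc(0.7715) = 0.1376.
C = 1.42 × 0.1376 = 0.195 mg/L.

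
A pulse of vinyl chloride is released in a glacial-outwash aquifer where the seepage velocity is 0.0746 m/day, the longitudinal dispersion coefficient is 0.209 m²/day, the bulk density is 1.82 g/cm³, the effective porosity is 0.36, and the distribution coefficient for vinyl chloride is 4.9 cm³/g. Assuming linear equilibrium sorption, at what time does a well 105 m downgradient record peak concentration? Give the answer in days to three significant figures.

35300 days

Retardation factor R = 1 + ρ_b·K_d/n = 1 + 1.82 × 4.9/0.36 = 25.77.
Sorption retards both mechanisms: v_R = v/R = 0.002895 m/day, D_R = D/R = 0.008110 m²/day.
Peak time from v_R²t² + 2D_R t − x² = 0: t = (√(D_R² + v_R²x²) − D_R)/v_R².
√(D_R² + v_R²x²) = √(0.008110² + 0.002895² × 105²) = 0.3041; v_R² = 8.381e-06.
t = (0.3041 − 0.008110)/8.381e-06 = 35300 days.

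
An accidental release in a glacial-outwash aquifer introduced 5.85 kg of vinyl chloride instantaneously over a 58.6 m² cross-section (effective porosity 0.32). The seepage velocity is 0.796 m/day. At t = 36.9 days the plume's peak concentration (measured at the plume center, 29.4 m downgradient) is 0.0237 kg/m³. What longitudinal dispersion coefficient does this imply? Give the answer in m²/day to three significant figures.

0.374 m²/day

At the plume center C_max = M/(n_e·A·√(4πDt)), so D = M²/(4πt·(n_e·A·C_max)²).
n_e·A·C_max = 0.32 × 58.6 × 0.0237 = 0.4444 kg/m.
D = 5.85²/(4π × 36.9 × 0.4444²) = 0.374 m²/day.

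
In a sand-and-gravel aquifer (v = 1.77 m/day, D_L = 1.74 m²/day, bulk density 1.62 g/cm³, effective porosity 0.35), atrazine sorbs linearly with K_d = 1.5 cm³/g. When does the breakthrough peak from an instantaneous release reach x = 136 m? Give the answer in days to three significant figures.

Retardation factor R = 1 + ρ_b·K_d/n = 1 + 1.62 × 1.5/0.35 = 7.943.
Sorption retards both mechanisms: v_R = v/R = 0.2228 m/day, D_R = D/R = 0.2191 m²/day.
Peak time from v_R²t² + 2D_R t − x² = 0: t = (√(D_R² + v_R²x²) − D_R)/v_R².
√(D_R² + v_R²x²) = √(0.2191² + 0.2228² × 136²) = 30.30; v_R² = 0.04964.
t = (30.30 − 0.2191)/0.04964 = 606 days.

606 days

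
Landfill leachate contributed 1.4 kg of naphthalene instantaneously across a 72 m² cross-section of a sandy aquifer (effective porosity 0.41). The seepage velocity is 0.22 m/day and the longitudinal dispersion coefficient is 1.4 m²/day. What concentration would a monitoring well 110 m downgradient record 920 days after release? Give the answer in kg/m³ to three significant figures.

For an instantaneous plane source, C(x,t) = M/(n_e·A·√(4πDt)) · exp(−(x−vt)²/(4Dt)), with n_e·A the pore (flow) area.
Plume center vt = 0.22 × 920 = 202.4 m, so the well at 110 m is 92.4 m upgradient of the peak.
√(4πDt) = 127.2 m, giving peak height M/(n_e·A·√(4πDt)) = 1.4/(0.41 × 72 × 127.2) = 0.0003728 kg/m³.
(x−vt)²/(4Dt) = (-92.4)²/(4 × 1.4 × 920) = 1.657; exp(−1.657) = 0.1907.
C = 0.0003728 × 0.1907 = 7.11e-05 kg/m³.

7.11e-05 kg/m³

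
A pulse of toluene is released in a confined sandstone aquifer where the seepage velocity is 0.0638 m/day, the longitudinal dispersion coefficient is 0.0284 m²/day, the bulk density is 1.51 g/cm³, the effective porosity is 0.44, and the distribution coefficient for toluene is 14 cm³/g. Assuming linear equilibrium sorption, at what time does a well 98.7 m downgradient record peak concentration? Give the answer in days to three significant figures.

75500 days

Retardation factor R = 1 + ρ_b·K_d/n = 1 + 1.51 × 14/0.44 = 49.05.
Sorption retards both mechanisms: v_R = v/R = 0.001301 m/day, D_R = D/R = 0.0005790 m²/day.
Peak time from v_R²t² + 2D_R t − x² = 0: t = (√(D_R² + v_R²x²) − D_R)/v_R².
√(D_R² + v_R²x²) = √(0.0005790² + 0.001301² × 98.7²) = 0.1284; v_R² = 1.693e-06.
t = (0.1284 − 0.0005790)/1.693e-06 = 75500 days.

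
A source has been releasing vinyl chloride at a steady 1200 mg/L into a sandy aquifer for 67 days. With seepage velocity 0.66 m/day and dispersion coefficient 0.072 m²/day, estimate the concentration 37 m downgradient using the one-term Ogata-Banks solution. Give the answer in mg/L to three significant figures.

1190 mg/L

For a continuous step input, C/C₀ ≈ ½·erfc((x−vt)/(2√(Dt))).
vt = 0.66 × 67 = 44.22 m and 2√(Dt) = 2√(0.072 × 67) = 4.393 m.
Argument (x−vt)/(2√(Dt)) = (37 − 44.22)/4.393 = -1.644; ½·erfc(-1.644) = 0.9900.
C = 1200 × 0.9900 = 1190 mg/L.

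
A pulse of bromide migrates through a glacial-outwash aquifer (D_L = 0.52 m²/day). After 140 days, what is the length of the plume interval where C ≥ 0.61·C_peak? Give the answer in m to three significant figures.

24.0 m

The plume is Gaussian with σ = √(2Dt) = √(2 × 0.52 × 140) = 12.07 m.
C/C_peak = exp(−Δx²/(2σ²)) = 0.61 ⇒ Δx = σ·√(−2 ln 0.61) = 12.07 × 0.9943 = 12.00 m.
Width = 2Δx = 24.0 m.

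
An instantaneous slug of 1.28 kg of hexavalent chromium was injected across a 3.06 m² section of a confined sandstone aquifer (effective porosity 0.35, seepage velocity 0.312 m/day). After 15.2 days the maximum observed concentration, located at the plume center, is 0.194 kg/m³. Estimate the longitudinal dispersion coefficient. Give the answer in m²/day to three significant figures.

0.199 m²/day

At the plume center C_max = M/(n_e·A·√(4πDt)), so D = M²/(4πt·(n_e·A·C_max)²).
n_e·A·C_max = 0.35 × 3.06 × 0.194 = 0.2078 kg/m.
D = 1.28²/(4π × 15.2 × 0.2078²) = 0.199 m²/day.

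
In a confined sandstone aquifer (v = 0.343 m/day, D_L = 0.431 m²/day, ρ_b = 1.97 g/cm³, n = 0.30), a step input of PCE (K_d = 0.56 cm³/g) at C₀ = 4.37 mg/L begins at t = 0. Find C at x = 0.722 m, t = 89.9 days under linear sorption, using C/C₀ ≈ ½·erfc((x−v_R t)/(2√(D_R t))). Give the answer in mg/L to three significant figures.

4.04 mg/L

Retardation factor R = 1 + ρ_b·K_d/n = 1 + 1.97 × 0.56/0.30 = 4.677.
Sorption retards both mechanisms: v_R = v/R = 0.07334 m/day, D_R = D/R = 0.09215 m²/day.
v_R·t = 0.07334 × 89.9 = 6.593266 m; 2√(D_R t) = 5.756 m; argument = (0.722 − 6.593266)/5.756 = -1.020.
C = C₀ × ½·erfc(-1.020) = 4.37 × 0.9254 = 4.04 mg/L.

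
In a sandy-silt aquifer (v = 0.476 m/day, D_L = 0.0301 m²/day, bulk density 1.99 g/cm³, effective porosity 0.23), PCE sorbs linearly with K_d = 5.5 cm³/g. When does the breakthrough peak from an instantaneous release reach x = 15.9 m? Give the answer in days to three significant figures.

Retardation factor R = 1 + ρ_b·K_d/n = 1 + 1.99 × 5.5/0.23 = 48.59.
Sorption retards both mechanisms: v_R = v/R = 0.009796 m/day, D_R = D/R = 0.0006195 m²/day.
Peak time from v_R²t² + 2D_R t − x² = 0: t = (√(D_R² + v_R²x²) − D_R)/v_R².
√(D_R² + v_R²x²) = √(0.0006195² + 0.009796² × 15.9²) = 0.1558; v_R² = 9.596e-05.
t = (0.1558 − 0.0006195)/9.596e-05 = 1620 days.

1620 days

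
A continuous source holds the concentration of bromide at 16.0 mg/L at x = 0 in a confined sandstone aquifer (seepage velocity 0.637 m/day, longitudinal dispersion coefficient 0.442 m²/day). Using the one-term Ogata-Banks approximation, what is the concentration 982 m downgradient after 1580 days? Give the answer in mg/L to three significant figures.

11.9 mg/L

For a continuous step input, C/C₀ ≈ ½·erfc((x−vt)/(2√(Dt))).
vt = 0.637 × 1580 = 1006.46 m and 2√(Dt) = 2√(0.442 × 1580) = 52.85 m.
Argument (x−vt)/(2√(Dt)) = (982 − 1006.46)/52.85 = -0.4628; ½·erfc(-0.4628) = 0.7436.
C = 16.0 × 0.7436 = 11.9 mg/L.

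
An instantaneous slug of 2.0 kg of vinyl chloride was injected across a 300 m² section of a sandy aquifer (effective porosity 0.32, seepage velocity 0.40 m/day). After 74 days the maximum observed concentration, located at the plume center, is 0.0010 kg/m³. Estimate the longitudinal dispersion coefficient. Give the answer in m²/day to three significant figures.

0.467 m²/day

At the plume center C_max = M/(n_e·A·√(4πDt)), so D = M²/(4πt·(n_e·A·C_max)²).
n_e·A·C_max = 0.32 × 300 × 0.0010 = 0.09600 kg/m.
D = 2.0²/(4π × 74 × 0.09600²) = 0.467 m²/day.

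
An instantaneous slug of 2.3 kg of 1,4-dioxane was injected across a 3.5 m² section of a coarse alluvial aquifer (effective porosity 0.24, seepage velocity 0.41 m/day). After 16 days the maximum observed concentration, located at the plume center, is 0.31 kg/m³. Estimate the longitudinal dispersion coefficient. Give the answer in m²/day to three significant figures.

At the plume center C_max = M/(n_e·A·√(4πDt)), so D = M²/(4πt·(n_e·A·C_max)²).
n_e·A·C_max = 0.24 × 3.5 × 0.31 = 0.2604 kg/m.
D = 2.3²/(4π × 16 × 0.2604²) = 0.388 m²/day.

0.388 m²/day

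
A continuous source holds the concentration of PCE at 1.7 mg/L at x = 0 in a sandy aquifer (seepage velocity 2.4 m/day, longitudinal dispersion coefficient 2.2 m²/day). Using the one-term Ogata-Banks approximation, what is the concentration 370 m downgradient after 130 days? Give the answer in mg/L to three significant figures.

For a continuous step input, C/C₀ ≈ ½·erfc((x−vt)/(2√(Dt))).
vt = 2.4 × 130 = 312 m and 2√(Dt) = 2√(2.2 × 130) = 33.82 m.
Argument (x−vt)/(2√(Dt)) = (370 − 312)/33.82 = 1.715; ½·erfc(1.715) = 0.007646.
C = 1.7 × 0.007646 = 0.0130 mg/L.

0.0130 mg/L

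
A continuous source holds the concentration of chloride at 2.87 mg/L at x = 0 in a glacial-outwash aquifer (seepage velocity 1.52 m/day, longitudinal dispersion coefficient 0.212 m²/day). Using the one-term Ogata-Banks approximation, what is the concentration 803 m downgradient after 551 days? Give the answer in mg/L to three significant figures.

For a continuous step input, C/C₀ ≈ ½·erfc((x−vt)/(2√(Dt))).
vt = 1.52 × 551 = 837.52 m and 2√(Dt) = 2√(0.212 × 551) = 21.62 m.
Argument (x−vt)/(2√(Dt)) = (803 − 837.52)/21.62 = -1.597; ½·erfc(-1.597) = 0.9880.
C = 2.87 × 0.9880 = 2.84 mg/L.

2.84 mg/L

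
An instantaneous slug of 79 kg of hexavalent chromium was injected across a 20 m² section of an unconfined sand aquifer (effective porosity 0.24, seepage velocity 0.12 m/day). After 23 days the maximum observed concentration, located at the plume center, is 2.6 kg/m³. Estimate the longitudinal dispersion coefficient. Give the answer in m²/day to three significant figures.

At the plume center C_max = M/(n_e·A·√(4πDt)), so D = M²/(4πt·(n_e·A·C_max)²).
n_e·A·C_max = 0.24 × 20 × 2.6 = 12.48 kg/m.
D = 79²/(4π × 23 × 12.48²) = 0.139 m²/day.

0.139 m²/day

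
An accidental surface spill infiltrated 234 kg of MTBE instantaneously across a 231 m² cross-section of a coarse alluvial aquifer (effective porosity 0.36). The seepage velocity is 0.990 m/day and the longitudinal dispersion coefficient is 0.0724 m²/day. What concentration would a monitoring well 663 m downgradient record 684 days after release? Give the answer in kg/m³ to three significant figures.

For an instantaneous plane source, C(x,t) = M/(n_e·A·√(4πDt)) · exp(−(x−vt)²/(4Dt)), with n_e·A the pore (flow) area.
Plume center vt = 0.990 × 684 = 677.16 m, so the well at 663 m is 14.16 m upgradient of the peak.
√(4πDt) = 24.95 m, giving peak height M/(n_e·A·√(4πDt)) = 234/(0.36 × 231 × 24.95) = 0.1128 kg/m³.
(x−vt)²/(4Dt) = (-14.16)²/(4 × 0.0724 × 684) = 1.012; exp(−1.012) = 0.3635.
C = 0.1128 × 0.3635 = 0.0410 kg/m³.

0.0410 kg/m³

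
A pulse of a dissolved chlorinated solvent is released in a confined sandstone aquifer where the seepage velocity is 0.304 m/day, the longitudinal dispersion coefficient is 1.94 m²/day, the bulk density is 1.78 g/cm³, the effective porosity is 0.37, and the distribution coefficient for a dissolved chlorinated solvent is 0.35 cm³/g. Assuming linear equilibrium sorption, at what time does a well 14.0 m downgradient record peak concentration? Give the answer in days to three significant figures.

Retardation factor R = 1 + ρ_b·K_d/n = 1 + 1.78 × 0.35/0.37 = 2.684.
Sorption retards both mechanisms: v_R = v/R = 0.1133 m/day, D_R = D/R = 0.7228 m²/day.
Peak time from v_R²t² + 2D_R t − x² = 0: t = (√(D_R² + v_R²x²) − D_R)/v_R².
√(D_R² + v_R²x²) = √(0.7228² + 0.1133² × 14.0²) = 1.743; v_R² = 0.01284.
t = (1.743 − 0.7228)/0.01284 = 79.5 days.

79.5 days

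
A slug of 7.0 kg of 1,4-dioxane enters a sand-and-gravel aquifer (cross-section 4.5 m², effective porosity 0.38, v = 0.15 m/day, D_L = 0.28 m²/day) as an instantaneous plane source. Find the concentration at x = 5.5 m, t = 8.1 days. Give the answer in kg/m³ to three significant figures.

0.101 kg/m³

For an instantaneous plane source, C(x,t) = M/(n_e·A·√(4πDt)) · exp(−(x−vt)²/(4Dt)), with n_e·A the pore (flow) area.
Plume center vt = 0.15 × 8.1 = 1.215 m, so the well at 5.5 m is 4.285 m downgradient of the peak.
√(4πDt) = 5.339 m, giving peak height M/(n_e·A·√(4πDt)) = 7.0/(0.38 × 4.5 × 5.339) = 0.7667 kg/m³.
(x−vt)²/(4Dt) = (4.285)²/(4 × 0.28 × 8.1) = 2.024; exp(−2.024) = 0.1321.
C = 0.7667 × 0.1321 = 0.101 kg/m³.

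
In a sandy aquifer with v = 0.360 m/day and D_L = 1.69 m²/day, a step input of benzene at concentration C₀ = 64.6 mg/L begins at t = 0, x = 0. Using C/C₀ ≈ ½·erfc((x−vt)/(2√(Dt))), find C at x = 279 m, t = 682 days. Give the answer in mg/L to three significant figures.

15.7 mg/L

For a continuous step input, C/C₀ ≈ ½·erfc((x−vt)/(2√(Dt))).
vt = 0.360 × 682 = 245.52 m and 2√(Dt) = 2√(1.69 × 682) = 67.90 m.
Argument (x−vt)/(2√(Dt)) = (279 − 245.52)/67.90 = 0.4931; ½·erfc(0.4931) = 0.2428.
C = 64.6 × 0.2428 = 15.7 mg/L.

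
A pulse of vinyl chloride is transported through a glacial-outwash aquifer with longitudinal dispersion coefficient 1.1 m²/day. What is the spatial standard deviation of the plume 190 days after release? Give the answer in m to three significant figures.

Dispersive spreading gives a Gaussian with σ² = 2Dt; advection only shifts the center.
σ = √(2 × 1.1 × 190) = 20.4 m.

20.4 m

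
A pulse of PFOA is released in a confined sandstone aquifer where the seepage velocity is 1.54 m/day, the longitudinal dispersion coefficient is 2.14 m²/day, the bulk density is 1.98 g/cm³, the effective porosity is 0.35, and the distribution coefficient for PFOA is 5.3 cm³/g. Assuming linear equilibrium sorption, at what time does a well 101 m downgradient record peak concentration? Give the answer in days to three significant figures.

Retardation factor R = 1 + ρ_b·K_d/n = 1 + 1.98 × 5.3/0.35 = 30.98.
Sorption retards both mechanisms: v_R = v/R = 0.04971 m/day, D_R = D/R = 0.06908 m²/day.
Peak time from v_R²t² + 2D_R t − x² = 0: t = (√(D_R² + v_R²x²) − D_R)/v_R².
√(D_R² + v_R²x²) = √(0.06908² + 0.04971² × 101²) = 5.021; v_R² = 0.002471.
t = (5.021 − 0.06908)/0.002471 = 2000 days.

2000 days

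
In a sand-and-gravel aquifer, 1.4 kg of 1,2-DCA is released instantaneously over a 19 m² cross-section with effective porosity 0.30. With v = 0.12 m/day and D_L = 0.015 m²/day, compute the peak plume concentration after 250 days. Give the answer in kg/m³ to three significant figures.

The peak of an instantaneous 1D plume sits at x = vt; there the Gaussian factor is 1 and C_max = M/(n_e·A·√(4πDt)), where n_e·A is the pore area the mass is dissolved in.
√(4πDt) = √(4π × 0.015 × 250) = 6.865 m, so C_max = 1.4/(0.30 × 19 × 6.865) = 0.0358 kg/m³.

0.0358 kg/m³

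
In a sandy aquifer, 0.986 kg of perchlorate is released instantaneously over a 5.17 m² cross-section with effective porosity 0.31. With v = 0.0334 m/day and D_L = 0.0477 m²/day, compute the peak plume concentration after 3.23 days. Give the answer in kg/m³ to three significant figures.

The peak of an instantaneous 1D plume sits at x = vt; there the Gaussian factor is 1 and C_max = M/(n_e·A·√(4πDt)), where n_e·A is the pore area the mass is dissolved in.
√(4πDt) = √(4π × 0.0477 × 3.23) = 1.391 m, so C_max = 0.986/(0.31 × 5.17 × 1.391) = 0.442 kg/m³.

0.442 kg/m³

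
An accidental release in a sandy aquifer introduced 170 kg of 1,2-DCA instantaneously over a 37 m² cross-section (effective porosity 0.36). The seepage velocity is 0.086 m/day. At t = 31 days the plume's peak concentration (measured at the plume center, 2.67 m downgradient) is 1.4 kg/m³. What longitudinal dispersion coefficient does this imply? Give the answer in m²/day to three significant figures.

0.213 m²/day

At the plume center C_max = M/(n_e·A·√(4πDt)), so D = M²/(4πt·(n_e·A·C_max)²).
n_e·A·C_max = 0.36 × 37 × 1.4 = 18.65 kg/m.
D = 170²/(4π × 31 × 18.65²) = 0.213 m²/day.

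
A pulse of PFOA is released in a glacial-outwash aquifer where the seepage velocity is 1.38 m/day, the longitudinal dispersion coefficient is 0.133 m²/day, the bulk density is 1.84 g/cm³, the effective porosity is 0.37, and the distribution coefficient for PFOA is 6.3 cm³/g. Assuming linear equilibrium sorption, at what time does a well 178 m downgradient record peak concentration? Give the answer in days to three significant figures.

Retardation factor R = 1 + ρ_b·K_d/n = 1 + 1.84 × 6.3/0.37 = 32.33.
Sorption retards both mechanisms: v_R = v/R = 0.04268 m/day, D_R = D/R = 0.004114 m²/day.
Peak time from v_R²t² + 2D_R t − x² = 0: t = (√(D_R² + v_R²x²) − D_R)/v_R².
√(D_R² + v_R²x²) = √(0.004114² + 0.04268² × 178²) = 7.597; v_R² = 0.001822.
t = (7.597 − 0.004114)/0.001822 = 4170 days.

4170 days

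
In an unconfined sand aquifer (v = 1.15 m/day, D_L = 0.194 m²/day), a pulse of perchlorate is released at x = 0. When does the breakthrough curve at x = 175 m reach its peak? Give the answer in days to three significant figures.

152 days

For the 1D instantaneous-source solution, setting ∂C/∂t = 0 at fixed x gives v²t² + 2Dt − x² = 0, so t = (√(D² + v²x²) − D)/v².
√(D² + v²x²) = √(0.194² + 1.15² × 175²) = 201.3; v² = 1.3225.
t = (201.3 − 0.194)/1.3225 = 152 days (vs. the pure-advection estimate x/v = 152 d).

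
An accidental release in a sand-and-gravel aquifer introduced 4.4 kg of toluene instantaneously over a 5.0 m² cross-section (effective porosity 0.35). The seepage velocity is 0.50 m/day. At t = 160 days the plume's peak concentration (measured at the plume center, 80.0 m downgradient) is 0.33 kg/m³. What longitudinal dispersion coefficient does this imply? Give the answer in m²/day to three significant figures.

At the plume center C_max = M/(n_e·A·√(4πDt)), so D = M²/(4πt·(n_e·A·C_max)²).
n_e·A·C_max = 0.35 × 5.0 × 0.33 = 0.5775 kg/m.
D = 4.4²/(4π × 160 × 0.5775²) = 0.0289 m²/day.

0.0289 m²/day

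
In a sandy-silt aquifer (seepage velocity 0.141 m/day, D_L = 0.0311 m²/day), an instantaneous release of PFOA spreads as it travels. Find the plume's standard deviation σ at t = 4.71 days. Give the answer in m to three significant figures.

Dispersive spreading gives a Gaussian with σ² = 2Dt; advection only shifts the center.
σ = √(2 × 0.0311 × 4.71) = 0.541 m.

0.541 m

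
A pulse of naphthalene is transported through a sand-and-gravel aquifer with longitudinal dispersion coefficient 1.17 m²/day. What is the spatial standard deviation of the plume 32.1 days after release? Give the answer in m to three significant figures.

8.67 m

Dispersive spreading gives a Gaussian with σ² = 2Dt; advection only shifts the center.
σ = √(2 × 1.17 × 32.1) = 8.67 m.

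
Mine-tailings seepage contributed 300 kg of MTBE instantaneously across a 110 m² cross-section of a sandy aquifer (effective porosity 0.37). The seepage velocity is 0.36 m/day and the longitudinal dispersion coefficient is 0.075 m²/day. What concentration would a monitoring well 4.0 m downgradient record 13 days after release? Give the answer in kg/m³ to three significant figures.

1.87 kg/m³

For an instantaneous plane source, C(x,t) = M/(n_e·A·√(4πDt)) · exp(−(x−vt)²/(4Dt)), with n_e·A the pore (flow) area.
Plume center vt = 0.36 × 13 = 4.68 m, so the well at 4.0 m is 0.68 m upgradient of the peak.
√(4πDt) = 3.500 m, giving peak height M/(n_e·A·√(4πDt)) = 300/(0.37 × 110 × 3.500) = 2.106 kg/m³.
(x−vt)²/(4Dt) = (-0.68)²/(4 × 0.075 × 13) = 0.1186; exp(−0.1186) = 0.8882.
C = 2.106 × 0.8882 = 1.87 kg/m³.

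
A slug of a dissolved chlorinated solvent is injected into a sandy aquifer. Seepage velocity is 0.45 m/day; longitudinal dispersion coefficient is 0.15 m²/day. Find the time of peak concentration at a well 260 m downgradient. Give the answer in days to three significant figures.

577 days

For the 1D instantaneous-source solution, setting ∂C/∂t = 0 at fixed x gives v²t² + 2Dt − x² = 0, so t = (√(D² + v²x²) − D)/v².
√(D² + v²x²) = √(0.15² + 0.45² × 260²) = 117.0; v² = 0.2025.
t = (117.0 − 0.15)/0.2025 = 577 days (vs. the pure-advection estimate x/v = 578 d).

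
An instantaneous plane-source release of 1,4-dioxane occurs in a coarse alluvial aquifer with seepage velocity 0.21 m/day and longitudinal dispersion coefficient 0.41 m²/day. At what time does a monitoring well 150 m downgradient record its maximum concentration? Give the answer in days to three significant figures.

For the 1D instantaneous-source solution, setting ∂C/∂t = 0 at fixed x gives v²t² + 2Dt − x² = 0, so t = (√(D² + v²x²) − D)/v².
√(D² + v²x²) = √(0.41² + 0.21² × 150²) = 31.50; v² = 0.0441.
t = (31.50 − 0.41)/0.0441 = 705 days (vs. the pure-advection estimate x/v = 714 d).

705 days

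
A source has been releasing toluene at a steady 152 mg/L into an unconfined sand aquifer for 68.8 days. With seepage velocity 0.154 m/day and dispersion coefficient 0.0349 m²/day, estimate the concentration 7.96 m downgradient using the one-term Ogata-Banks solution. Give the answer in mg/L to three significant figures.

135 mg/L

For a continuous step input, C/C₀ ≈ ½·erfc((x−vt)/(2√(Dt))).
vt = 0.154 × 68.8 = 10.5952 m and 2√(Dt) = 2√(0.0349 × 68.8) = 3.099 m.
Argument (x−vt)/(2√(Dt)) = (7.96 − 10.5952)/3.099 = -0.8503; ½·erfc(-0.8503) = 0.8854.
C = 152 × 0.8854 = 135 mg/L.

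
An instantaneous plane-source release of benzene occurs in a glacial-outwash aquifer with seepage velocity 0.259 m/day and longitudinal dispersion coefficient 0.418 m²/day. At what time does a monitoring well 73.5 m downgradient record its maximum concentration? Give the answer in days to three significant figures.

278 days

For the 1D instantaneous-source solution, setting ∂C/∂t = 0 at fixed x gives v²t² + 2Dt − x² = 0, so t = (√(D² + v²x²) − D)/v².
√(D² + v²x²) = √(0.418² + 0.259² × 73.5²) = 19.04; v² = 0.067081.
t = (19.04 − 0.418)/0.067081 = 278 days (vs. the pure-advection estimate x/v = 284 d).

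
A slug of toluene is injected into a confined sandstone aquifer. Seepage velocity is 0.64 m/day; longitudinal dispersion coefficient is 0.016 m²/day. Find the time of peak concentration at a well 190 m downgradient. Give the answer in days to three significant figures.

For the 1D instantaneous-source solution, setting ∂C/∂t = 0 at fixed x gives v²t² + 2Dt − x² = 0, so t = (√(D² + v²x²) − D)/v².
√(D² + v²x²) = √(0.016² + 0.64² × 190²) = 121.6; v² = 0.4096.
t = (121.6 − 0.016)/0.4096 = 297 days (vs. the pure-advection estimate x/v = 297 d).

297 days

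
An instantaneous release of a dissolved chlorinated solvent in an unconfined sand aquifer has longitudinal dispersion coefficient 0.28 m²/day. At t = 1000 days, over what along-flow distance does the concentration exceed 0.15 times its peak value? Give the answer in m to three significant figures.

92.2 m

The plume is Gaussian with σ = √(2Dt) = √(2 × 0.28 × 1000) = 23.66 m.
C/C_peak = exp(−Δx²/(2σ²)) = 0.15 ⇒ Δx = σ·√(−2 ln 0.15) = 23.66 × 1.948 = 46.09 m.
Width = 2Δx = 92.2 m.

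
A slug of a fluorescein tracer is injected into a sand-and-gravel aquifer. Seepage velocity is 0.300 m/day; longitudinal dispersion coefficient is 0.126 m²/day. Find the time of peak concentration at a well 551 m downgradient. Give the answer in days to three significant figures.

For the 1D instantaneous-source solution, setting ∂C/∂t = 0 at fixed x gives v²t² + 2Dt − x² = 0, so t = (√(D² + v²x²) − D)/v².
√(D² + v²x²) = √(0.126² + 0.300² × 551²) = 165.3; v² = 0.09.
t = (165.3 − 0.126)/0.09 = 1840 days (vs. the pure-advection estimate x/v = 1840 d).

1840 days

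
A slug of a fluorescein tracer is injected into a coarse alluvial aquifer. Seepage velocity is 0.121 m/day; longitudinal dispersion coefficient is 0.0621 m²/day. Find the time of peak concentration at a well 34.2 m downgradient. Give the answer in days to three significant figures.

For the 1D instantaneous-source solution, setting ∂C/∂t = 0 at fixed x gives v²t² + 2Dt − x² = 0, so t = (√(D² + v²x²) − D)/v².
√(D² + v²x²) = √(0.0621² + 0.121² × 34.2²) = 4.139; v² = 0.014641.
t = (4.139 − 0.0621)/0.014641 = 278 days (vs. the pure-advection estimate x/v = 283 d).

278 days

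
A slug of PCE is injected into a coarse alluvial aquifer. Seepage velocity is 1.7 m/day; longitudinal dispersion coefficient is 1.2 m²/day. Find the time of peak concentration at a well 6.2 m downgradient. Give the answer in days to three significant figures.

3.26 days

For the 1D instantaneous-source solution, setting ∂C/∂t = 0 at fixed x gives v²t² + 2Dt − x² = 0, so t = (√(D² + v²x²) − D)/v².
√(D² + v²x²) = √(1.2² + 1.7² × 6.2²) = 10.61; v² = 2.89.
t = (10.61 − 1.2)/2.89 = 3.26 days (vs. the pure-advection estimate x/v = 3.65 d).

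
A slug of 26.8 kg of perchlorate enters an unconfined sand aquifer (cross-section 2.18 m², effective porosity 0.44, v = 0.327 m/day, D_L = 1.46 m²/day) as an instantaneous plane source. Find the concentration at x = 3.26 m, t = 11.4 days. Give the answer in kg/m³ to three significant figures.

1.93 kg/m³

For an instantaneous plane source, C(x,t) = M/(n_e·A·√(4πDt)) · exp(−(x−vt)²/(4Dt)), with n_e·A the pore (flow) area.
Plume center vt = 0.327 × 11.4 = 3.7278 m, so the well at 3.26 m is 0.4678 m upgradient of the peak.
√(4πDt) = 14.46 m, giving peak height M/(n_e·A·√(4πDt)) = 26.8/(0.44 × 2.18 × 14.46) = 1.932 kg/m³.
(x−vt)²/(4Dt) = (-0.4678)²/(4 × 1.46 × 11.4) = 0.003287; exp(−0.003287) = 0.9967.
C = 1.932 × 0.9967 = 1.93 kg/m³.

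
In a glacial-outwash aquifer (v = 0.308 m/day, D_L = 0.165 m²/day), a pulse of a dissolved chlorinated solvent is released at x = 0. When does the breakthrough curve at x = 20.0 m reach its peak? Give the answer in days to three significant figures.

63.2 days

For the 1D instantaneous-source solution, setting ∂C/∂t = 0 at fixed x gives v²t² + 2Dt − x² = 0, so t = (√(D² + v²x²) − D)/v².
√(D² + v²x²) = √(0.165² + 0.308² × 20.0²) = 6.162; v² = 0.094864.
t = (6.162 − 0.165)/0.094864 = 63.2 days (vs. the pure-advection estimate x/v = 64.9 d).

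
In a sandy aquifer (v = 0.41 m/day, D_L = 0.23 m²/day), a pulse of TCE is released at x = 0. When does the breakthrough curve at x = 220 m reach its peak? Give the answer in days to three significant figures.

535 days

For the 1D instantaneous-source solution, setting ∂C/∂t = 0 at fixed x gives v²t² + 2Dt − x² = 0, so t = (√(D² + v²x²) − D)/v².
√(D² + v²x²) = √(0.23² + 0.41² × 220²) = 90.20; v² = 0.1681.
t = (90.20 − 0.23)/0.1681 = 535 days (vs. the pure-advection estimate x/v = 537 d).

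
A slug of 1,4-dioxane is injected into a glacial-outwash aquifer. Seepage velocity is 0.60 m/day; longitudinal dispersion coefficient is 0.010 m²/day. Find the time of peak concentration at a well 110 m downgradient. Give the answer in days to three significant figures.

183 days

For the 1D instantaneous-source solution, setting ∂C/∂t = 0 at fixed x gives v²t² + 2Dt − x² = 0, so t = (√(D² + v²x²) − D)/v².
√(D² + v²x²) = √(0.010² + 0.60² × 110²) = 66.00; v² = 0.36.
t = (66.00 − 0.010)/0.36 = 183 days (vs. the pure-advection estimate x/v = 183 d).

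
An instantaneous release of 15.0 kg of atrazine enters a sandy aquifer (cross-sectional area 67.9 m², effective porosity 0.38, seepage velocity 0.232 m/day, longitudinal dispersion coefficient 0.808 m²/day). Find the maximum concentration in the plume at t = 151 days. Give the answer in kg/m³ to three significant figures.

The peak of an instantaneous 1D plume sits at x = vt; there the Gaussian factor is 1 and C_max = M/(n_e·A·√(4πDt)), where n_e·A is the pore area the mass is dissolved in.
√(4πDt) = √(4π × 0.808 × 151) = 39.16 m, so C_max = 15.0/(0.38 × 67.9 × 39.16) = 0.0148 kg/m³.

0.0148 kg/m³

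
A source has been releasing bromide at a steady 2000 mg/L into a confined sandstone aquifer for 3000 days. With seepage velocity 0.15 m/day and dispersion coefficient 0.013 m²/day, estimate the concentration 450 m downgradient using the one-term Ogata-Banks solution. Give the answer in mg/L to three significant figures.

1000 mg/L

For a continuous step input, C/C₀ ≈ ½·erfc((x−vt)/(2√(Dt))).
vt = 0.15 × 3000 = 450 m and 2√(Dt) = 2√(0.013 × 3000) = 12.49 m.
Argument (x−vt)/(2√(Dt)) = (450 − 450)/12.49 = 0; ½·erfc(0) = 0.5000.
C = 2000 × 0.5000 = 1000 mg/L.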